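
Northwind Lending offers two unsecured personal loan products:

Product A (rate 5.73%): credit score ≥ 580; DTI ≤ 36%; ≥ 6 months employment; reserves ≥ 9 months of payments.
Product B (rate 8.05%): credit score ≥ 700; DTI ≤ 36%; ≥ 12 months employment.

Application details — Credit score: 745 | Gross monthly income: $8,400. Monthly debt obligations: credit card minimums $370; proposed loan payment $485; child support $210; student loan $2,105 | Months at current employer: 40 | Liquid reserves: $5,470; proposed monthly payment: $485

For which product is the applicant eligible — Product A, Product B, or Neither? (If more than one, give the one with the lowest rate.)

Total debts = (370 + 485 + 210 + 2,105) = 3,170; DTI = 3,170/8,400 = 37.7%.
Reserves = 5,470/485 = 11.3 months.
Product A: score 745 ≥ 580; DTI 37.7% > 36%; employment 40 ≥ 6 mo; reserves 11.3 ≥ 9 mo → does not qualify.
Product B: score 745 ≥ 700; DTI 37.7% > 36%; employment 40 ≥ 12 mo → does not qualify.

Neither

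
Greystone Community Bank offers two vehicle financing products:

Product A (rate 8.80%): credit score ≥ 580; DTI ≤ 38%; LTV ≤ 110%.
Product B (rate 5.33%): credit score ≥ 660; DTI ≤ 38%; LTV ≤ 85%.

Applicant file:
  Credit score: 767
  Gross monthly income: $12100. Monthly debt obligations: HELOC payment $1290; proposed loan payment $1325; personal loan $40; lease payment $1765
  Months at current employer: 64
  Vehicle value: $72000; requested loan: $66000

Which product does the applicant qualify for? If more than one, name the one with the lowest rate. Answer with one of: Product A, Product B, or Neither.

Total debts = (1,290 + 1,325 + 40 + 1,765) = 4,420; DTI = 4,420/12,100 = 36.5%.
LTV = 66,000/72,000 = 91.7%.
Product A: score 767 ≥ 580; DTI 36.5% ≤ 38%; LTV 91.7% ≤ 110% → qualifies.
Product B: score 767 ≥ 660; DTI 36.5% ≤ 38%; LTV 91.7% > 85% → does not qualify.

Product A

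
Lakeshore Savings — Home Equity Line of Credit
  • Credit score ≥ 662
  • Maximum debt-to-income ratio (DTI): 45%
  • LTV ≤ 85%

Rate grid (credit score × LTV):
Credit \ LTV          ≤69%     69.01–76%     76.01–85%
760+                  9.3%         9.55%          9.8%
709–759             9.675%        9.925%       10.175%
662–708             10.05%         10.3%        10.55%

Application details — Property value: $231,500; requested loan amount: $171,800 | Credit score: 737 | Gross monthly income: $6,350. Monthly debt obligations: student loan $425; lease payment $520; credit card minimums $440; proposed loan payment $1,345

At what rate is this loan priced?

9.925%

Credit score 737 ≥ 662; Total monthly debts = (425 + 520 + 440 + 1,345) = 2,730. DTI: 2,730 ÷ 6,350 = 43%, within the 45% cap
LTV: 171,800 ÷ 231,500 = 74.2%, within 85% cap
Row: 737 falls in 709–759. Column: 74.2% falls in 69.01–76%. Rate = 9.925%.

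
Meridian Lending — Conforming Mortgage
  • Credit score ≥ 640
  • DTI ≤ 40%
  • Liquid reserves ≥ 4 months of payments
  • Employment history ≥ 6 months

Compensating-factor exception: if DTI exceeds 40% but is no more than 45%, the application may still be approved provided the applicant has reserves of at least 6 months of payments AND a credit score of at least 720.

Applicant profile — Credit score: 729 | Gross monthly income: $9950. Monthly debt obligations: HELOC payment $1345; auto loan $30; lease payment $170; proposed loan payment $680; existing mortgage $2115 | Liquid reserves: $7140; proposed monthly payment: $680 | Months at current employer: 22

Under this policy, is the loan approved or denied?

Credit score 729 ≥ 640 (meets base)
Total debts = (1,345 + 30 + 170 + 680 + 2,115) = 4,340. DTI = 4,340/9,950 = 43.6% > 40% — standard DTI limit exceeded.
Reserves = 7,140/680 = 10.5 months ≥ 4
Employment 22 ≥ 6 months
DTI 43.6% is within the 40%–45% exception band; checking compensating factors.
Override check — reserves: 10.5 mo (ok); score: 729 (ok).
Both override conditions satisfied; DTI exception granted.

Approved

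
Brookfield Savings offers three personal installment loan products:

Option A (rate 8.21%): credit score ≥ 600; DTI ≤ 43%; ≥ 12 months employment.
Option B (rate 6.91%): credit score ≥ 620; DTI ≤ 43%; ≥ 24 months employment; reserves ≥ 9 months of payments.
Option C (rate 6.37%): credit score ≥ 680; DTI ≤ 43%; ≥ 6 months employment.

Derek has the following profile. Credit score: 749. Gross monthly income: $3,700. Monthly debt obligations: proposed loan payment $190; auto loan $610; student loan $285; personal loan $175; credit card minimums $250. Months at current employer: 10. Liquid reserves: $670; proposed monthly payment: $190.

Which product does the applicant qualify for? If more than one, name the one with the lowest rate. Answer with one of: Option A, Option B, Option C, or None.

Total debts = (190 + 610 + 285 + 175 + 250) = 1,510; DTI = 1,510/3,700 = 40.8%.
Reserves = 670/190 = 3.5 months.
Option A: score 749 ≥ 600; DTI 40.8% ≤ 43%; employment 10 < 12 mo → does not qualify.
Option B: score 749 ≥ 620; DTI 40.8% ≤ 43%; employment 10 < 24 mo; reserves 3.5 < 9 mo → does not qualify.
Option C: score 749 ≥ 680; DTI 40.8% ≤ 43%; employment 10 ≥ 6 mo → qualifies.

Option C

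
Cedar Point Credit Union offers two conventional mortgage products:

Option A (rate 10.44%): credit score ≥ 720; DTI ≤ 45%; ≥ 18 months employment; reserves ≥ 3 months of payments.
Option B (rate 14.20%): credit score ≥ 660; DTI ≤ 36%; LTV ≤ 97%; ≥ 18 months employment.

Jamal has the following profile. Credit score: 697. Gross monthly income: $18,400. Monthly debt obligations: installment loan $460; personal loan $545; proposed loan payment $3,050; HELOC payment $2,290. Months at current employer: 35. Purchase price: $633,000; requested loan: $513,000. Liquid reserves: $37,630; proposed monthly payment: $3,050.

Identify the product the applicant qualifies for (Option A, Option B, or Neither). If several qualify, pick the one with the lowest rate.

Total debts = (460 + 545 + 3,050 + 2,290) = 6,345; DTI = 6,345/18,400 = 34.5%.
LTV = 513,000/633,000 = 81%.
Reserves = 37,630/3,050 = 12.3 months.
Option A: score 697 < 720; DTI 34.5% ≤ 45%; employment 35 ≥ 18 mo; reserves 12.3 ≥ 3 mo → does not qualify.
Option B: score 697 ≥ 660; DTI 34.5% ≤ 36%; LTV 81% ≤ 97%; employment 35 ≥ 18 mo → qualifies.

Option B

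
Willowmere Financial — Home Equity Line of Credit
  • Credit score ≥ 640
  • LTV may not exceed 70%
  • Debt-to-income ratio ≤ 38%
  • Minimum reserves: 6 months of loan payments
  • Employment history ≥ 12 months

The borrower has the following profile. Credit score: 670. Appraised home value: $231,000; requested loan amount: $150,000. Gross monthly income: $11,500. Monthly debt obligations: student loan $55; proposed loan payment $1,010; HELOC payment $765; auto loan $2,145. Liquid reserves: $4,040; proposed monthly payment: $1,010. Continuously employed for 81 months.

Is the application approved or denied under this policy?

Denied

Credit score 670 ≥ 640 (meets)
Loan-to-value = 150,000/231,000 = 64.9% — pass (70% max)
Total monthly debts = (55 + 1,010 + 765 + 2,145) = 3,975. DTI = 3,975/11,500 = 34.6% ≤ 38%
Reserves: 4,040 ÷ 1,010 = 4.0 months (below 6-month minimum)
Employment 81 ≥ 12 months
Fails on reserves.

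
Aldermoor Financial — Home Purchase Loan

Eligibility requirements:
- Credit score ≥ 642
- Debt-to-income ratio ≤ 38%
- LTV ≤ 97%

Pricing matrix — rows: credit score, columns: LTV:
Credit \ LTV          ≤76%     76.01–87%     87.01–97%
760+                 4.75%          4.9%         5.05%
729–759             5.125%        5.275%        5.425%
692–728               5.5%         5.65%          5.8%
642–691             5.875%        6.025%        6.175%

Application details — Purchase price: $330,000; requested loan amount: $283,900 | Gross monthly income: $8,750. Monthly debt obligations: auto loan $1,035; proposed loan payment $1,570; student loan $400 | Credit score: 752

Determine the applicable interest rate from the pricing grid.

Credit score 752 ≥ 642; Total monthly debts = (1,035 + 1,570 + 400) = 3,005. DTI: 3,005 ÷ 8,750 = 34.3%, within the 38% cap
Loan-to-value = 283,900/330,000 = 86% — pass (97% max)
Row: 752 falls in 729–759. Column: 86% falls in 76.01–87%. Rate = 5.275%.

5.275%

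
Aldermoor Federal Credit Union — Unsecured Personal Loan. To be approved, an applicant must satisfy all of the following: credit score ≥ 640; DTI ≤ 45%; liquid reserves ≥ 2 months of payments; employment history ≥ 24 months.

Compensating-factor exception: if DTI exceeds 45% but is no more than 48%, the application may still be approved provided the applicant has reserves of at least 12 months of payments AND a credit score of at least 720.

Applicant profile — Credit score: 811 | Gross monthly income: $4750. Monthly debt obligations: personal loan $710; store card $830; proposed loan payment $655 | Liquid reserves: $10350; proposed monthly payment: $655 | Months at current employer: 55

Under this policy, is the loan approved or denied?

Approved

Credit score 811 ≥ 640 (meets base)
Total debts = (710 + 830 + 655) = 2,195. DTI: 2,195 ÷ 4,750 = 46.2%, over the 45% base limit.
Liquid reserves cover 10,350/655 = 15.8 months — ≥ 2 required
Employment 55 ≥ 24 months
DTI 46.2% is within the 45%–48% exception band; checking compensating factors.
Reserves 15.8 ≥ 12 months; credit score 811 ≥ 720.
Both override conditions satisfied; DTI exception granted.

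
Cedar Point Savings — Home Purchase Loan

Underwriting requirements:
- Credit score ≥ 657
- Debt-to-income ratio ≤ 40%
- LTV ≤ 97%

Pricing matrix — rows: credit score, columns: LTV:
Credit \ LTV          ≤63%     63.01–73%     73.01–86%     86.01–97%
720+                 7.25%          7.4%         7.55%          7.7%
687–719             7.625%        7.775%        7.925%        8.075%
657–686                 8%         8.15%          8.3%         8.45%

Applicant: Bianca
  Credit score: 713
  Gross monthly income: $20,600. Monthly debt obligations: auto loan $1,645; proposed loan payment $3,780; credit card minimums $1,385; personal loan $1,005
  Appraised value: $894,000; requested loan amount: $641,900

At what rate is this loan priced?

Credit score 713 ≥ 657; Total monthly debts = (1,645 + 3,780 + 1,385 + 1,005) = 7,815. DTI: 7,815 ÷ 20,600 = 37.9%, within the 40% cap
Loan-to-value = 641,900/894,000 = 71.8% — pass (97% max)
Row: 713 falls in 687–719. Column: 71.8% falls in 63.01–73%. Rate = 7.775%.

7.775%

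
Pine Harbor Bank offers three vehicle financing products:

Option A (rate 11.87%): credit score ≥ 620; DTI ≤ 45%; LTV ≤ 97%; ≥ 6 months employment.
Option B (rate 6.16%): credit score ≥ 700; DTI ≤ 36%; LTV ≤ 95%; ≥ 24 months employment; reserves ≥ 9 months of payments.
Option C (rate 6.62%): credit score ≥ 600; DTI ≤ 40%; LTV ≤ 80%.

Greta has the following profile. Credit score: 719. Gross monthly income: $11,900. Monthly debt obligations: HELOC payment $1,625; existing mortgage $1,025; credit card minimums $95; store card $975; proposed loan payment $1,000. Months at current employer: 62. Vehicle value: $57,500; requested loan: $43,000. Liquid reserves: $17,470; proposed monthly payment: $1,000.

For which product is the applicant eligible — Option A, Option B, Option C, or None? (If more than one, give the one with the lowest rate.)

Option C

Total debts = (1,625 + 1,025 + 95 + 975 + 1,000) = 4,720; DTI = 4,720/11,900 = 39.7%.
LTV = 43,000/57,500 = 74.8%.
Reserves = 17,470/1,000 = 17.5 months.
Option A: score 719 ≥ 620; DTI 39.7% ≤ 45%; LTV 74.8% ≤ 97%; employment 62 ≥ 6 mo → qualifies.
Option B: score 719 ≥ 700; DTI 39.7% > 36%; LTV 74.8% ≤ 95%; employment 62 ≥ 24 mo; reserves 17.5 ≥ 9 mo → does not qualify.
Option C: score 719 ≥ 600; DTI 39.7% ≤ 40%; LTV 74.8% ≤ 80% → qualifies.
Qualifying: Option A, Option C. Lowest rate is 6.62% → Option C.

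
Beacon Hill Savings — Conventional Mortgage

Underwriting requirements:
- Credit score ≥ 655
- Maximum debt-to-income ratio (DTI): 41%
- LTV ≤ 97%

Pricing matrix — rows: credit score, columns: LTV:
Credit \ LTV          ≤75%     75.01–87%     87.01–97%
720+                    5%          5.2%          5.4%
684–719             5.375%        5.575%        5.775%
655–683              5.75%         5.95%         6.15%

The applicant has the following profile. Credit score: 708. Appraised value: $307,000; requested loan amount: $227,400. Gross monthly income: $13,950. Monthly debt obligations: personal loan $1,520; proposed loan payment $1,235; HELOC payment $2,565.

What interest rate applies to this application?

5.375%

Credit score 708 ≥ 655; Total monthly debts = (1,520 + 1,235 + 2,565) = 5,320. Debt-to-income = 5,320/13,950 = 38.1% — meets 41% limit
Loan-to-value = 227,400/307,000 = 74.1% — pass (97% max)
Row: 708 falls in 684–719. Column: 74.1% falls in ≤75%. Rate = 5.375%.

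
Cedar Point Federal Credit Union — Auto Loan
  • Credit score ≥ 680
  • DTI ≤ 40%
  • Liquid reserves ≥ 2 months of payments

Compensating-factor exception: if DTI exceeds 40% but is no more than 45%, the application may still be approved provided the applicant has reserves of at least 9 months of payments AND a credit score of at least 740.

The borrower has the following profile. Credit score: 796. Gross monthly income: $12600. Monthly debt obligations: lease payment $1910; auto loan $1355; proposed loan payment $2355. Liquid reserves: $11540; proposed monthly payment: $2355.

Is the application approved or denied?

Denied

Credit score 796 ≥ 680 (meets base)
Total debts = (1,910 + 1,355 + 2,355) = 5,620. DTI: 5,620 ÷ 12,600 = 44.6%, over the 40% base limit.
Reserves = 11,540/2,355 = 4.9 months ≥ 2
DTI 44.6% is within the 40%–45% exception band; checking compensating factors.
Reserves 4.9 < 9 months; credit score 796 ≥ 740.
Override conditions not both satisfied; exception does not apply.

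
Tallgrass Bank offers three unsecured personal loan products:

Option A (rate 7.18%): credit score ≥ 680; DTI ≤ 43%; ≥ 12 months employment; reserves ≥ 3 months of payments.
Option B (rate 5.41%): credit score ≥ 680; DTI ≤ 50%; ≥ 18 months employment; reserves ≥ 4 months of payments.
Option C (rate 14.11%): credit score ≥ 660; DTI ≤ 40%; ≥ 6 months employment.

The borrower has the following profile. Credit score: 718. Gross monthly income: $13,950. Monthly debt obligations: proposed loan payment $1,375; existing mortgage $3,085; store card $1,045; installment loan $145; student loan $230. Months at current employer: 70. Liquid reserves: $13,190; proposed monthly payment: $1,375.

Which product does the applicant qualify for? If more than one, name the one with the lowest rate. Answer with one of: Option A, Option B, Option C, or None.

Option B

Total debts = (1,375 + 3,085 + 1,045 + 145 + 230) = 5,880; DTI = 5,880/13,950 = 42.2%.
Reserves = 13,190/1,375 = 9.6 months.
Option A: score 718 ≥ 680; DTI 42.2% ≤ 43%; employment 70 ≥ 12 mo; reserves 9.6 ≥ 3 mo → qualifies.
Option B: score 718 ≥ 680; DTI 42.2% ≤ 50%; employment 70 ≥ 18 mo; reserves 9.6 ≥ 4 mo → qualifies.
Option C: score 718 ≥ 660; DTI 42.2% > 40%; employment 70 ≥ 6 mo → does not qualify.
Qualifying: Option A, Option B. Lowest rate is 5.41% → Option B.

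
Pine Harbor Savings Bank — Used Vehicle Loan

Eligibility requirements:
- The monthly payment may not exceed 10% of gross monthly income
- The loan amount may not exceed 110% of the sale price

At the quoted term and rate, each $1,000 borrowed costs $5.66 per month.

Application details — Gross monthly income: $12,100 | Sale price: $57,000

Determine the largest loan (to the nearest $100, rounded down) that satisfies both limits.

$62,700

Payment cap: 10% × $12,100 = $1,210/month.
At $5.66 per $1,000, that supports 1,210/5.66 × 1,000 ≈ $213,780 → $213,700.
LTV cap: 110% × $57,000 = $62,700 → $62,700.
Binding constraint: loan-to-value.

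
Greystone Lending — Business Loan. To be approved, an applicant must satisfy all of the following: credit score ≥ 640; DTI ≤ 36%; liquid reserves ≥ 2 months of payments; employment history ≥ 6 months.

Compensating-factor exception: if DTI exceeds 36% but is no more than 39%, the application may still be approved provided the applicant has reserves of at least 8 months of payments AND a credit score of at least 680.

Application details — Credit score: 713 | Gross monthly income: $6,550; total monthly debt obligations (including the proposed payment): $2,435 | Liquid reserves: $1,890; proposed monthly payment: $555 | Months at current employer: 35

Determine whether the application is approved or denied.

Credit score 713 ≥ 640 (meets base)
DTI: 2,435 ÷ 6,550 = 37.2%, over the 36% base limit.
Liquid reserves cover 1,890/555 = 3.4 months — ≥ 2 required
Employment 35 ≥ 6 months
37.2% falls in the override range (36%–39%), so the compensating-factor test applies.
Override check — reserves: 3.4 mo (short of 8); score: 713 (ok).
Compensating-factor requirement not fully met.

Denied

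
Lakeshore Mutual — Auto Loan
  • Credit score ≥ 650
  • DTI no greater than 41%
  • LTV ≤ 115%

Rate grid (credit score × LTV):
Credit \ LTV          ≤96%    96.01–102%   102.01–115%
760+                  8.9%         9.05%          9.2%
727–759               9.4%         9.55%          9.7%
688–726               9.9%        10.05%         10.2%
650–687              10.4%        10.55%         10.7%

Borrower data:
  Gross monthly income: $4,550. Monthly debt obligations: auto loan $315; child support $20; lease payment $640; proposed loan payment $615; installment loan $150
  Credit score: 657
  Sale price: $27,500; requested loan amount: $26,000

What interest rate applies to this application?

Credit score 657 ≥ 650; Total monthly debts = (315 + 20 + 640 + 615 + 150) = 1,740. DTI: 1,740 ÷ 4,550 = 38.2%, within the 41% cap
Loan-to-value = 26,000/27,500 = 94.5% — pass (115% max)
Score 657 is in the 650–687 band; LTV 94.5% is in the ≤96% band → 10.4%.

10.4%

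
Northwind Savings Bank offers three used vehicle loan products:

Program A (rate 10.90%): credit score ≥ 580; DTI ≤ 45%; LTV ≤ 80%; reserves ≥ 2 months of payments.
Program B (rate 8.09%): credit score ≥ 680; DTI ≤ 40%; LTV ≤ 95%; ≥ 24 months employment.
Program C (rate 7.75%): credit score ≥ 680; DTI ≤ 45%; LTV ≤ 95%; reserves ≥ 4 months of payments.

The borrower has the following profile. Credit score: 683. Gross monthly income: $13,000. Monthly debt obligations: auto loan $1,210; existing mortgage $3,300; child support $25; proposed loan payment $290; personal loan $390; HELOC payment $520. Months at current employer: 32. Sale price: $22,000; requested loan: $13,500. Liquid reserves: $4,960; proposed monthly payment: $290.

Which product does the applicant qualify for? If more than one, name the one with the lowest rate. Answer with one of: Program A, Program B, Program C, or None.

Program C

Total debts = (1,210 + 3,300 + 25 + 290 + 390 + 520) = 5,735; DTI = 5,735/13,000 = 44.1%.
LTV = 13,500/22,000 = 61.4%.
Reserves = 4,960/290 = 17.1 months.
Program A: score 683 ≥ 580; DTI 44.1% ≤ 45%; LTV 61.4% ≤ 80%; reserves 17.1 ≥ 2 mo → qualifies.
Program B: score 683 ≥ 680; DTI 44.1% > 40%; LTV 61.4% ≤ 95%; employment 32 ≥ 24 mo → does not qualify.
Program C: score 683 ≥ 680; DTI 44.1% ≤ 45%; LTV 61.4% ≤ 95%; reserves 17.1 ≥ 4 mo → qualifies.
Qualifying: Program A, Program C. Lowest rate is 7.75% → Program C.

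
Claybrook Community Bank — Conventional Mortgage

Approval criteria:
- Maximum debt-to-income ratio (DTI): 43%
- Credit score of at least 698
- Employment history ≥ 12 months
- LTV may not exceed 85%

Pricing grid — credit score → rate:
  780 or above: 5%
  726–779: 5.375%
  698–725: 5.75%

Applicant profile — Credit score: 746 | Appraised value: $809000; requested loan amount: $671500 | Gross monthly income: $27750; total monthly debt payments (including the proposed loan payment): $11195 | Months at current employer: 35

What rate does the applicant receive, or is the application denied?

Approved at 5.375%

Credit score 746 ≥ 698 (meets minimum)
Loan-to-value = 671,500/809,000 = 83% — pass (85% max)
Employment 35 ≥ 12 months
DTI: 11,195 ÷ 27,750 = 40.3%, within the 43% cap
All requirements met. Score 746 falls in the 726–779 tier → 5.375%.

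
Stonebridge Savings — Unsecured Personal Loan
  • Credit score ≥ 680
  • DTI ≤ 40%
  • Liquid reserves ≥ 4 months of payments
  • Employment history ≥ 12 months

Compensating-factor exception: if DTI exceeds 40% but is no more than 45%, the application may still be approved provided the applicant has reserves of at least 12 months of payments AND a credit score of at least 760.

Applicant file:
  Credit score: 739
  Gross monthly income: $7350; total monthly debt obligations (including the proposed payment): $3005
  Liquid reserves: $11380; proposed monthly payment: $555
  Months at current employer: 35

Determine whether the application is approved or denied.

Credit score 739 ≥ 680 (meets base)
DTI: 3,005 ÷ 7,350 = 40.9%, over the 40% base limit.
Reserves = 11,380/555 = 20.5 months ≥ 4
Employment 35 ≥ 12 months
40.9% falls in the override range (40%–45%), so the compensating-factor test applies.
Override check — reserves: 20.5 mo (ok); score: 739 (below 760).
Override conditions not both satisfied; exception does not apply.

Denied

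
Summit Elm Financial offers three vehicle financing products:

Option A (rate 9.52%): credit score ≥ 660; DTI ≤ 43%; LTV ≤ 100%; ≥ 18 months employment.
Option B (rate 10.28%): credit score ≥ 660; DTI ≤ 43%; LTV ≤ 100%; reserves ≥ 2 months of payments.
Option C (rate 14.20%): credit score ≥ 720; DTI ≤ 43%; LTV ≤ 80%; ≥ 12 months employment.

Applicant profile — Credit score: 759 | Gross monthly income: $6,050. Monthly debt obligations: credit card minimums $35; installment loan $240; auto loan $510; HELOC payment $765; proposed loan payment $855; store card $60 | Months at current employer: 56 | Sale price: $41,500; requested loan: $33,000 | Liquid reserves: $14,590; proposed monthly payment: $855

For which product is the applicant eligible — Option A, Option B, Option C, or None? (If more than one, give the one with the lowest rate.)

Total debts = (35 + 240 + 510 + 765 + 855 + 60) = 2,465; DTI = 2,465/6,050 = 40.7%.
LTV = 33,000/41,500 = 79.5%.
Reserves = 14,590/855 = 17.1 months.
Option A: score 759 ≥ 660; DTI 40.7% ≤ 43%; LTV 79.5% ≤ 100%; employment 56 ≥ 18 mo → qualifies.
Option B: score 759 ≥ 660; DTI 40.7% ≤ 43%; LTV 79.5% ≤ 100%; reserves 17.1 ≥ 2 mo → qualifies.
Option C: score 759 ≥ 720; DTI 40.7% ≤ 43%; LTV 79.5% ≤ 80%; employment 56 ≥ 12 mo → qualifies.
Qualifying: Option A, Option B, Option C. Lowest rate is 9.52% → Option A.

Option A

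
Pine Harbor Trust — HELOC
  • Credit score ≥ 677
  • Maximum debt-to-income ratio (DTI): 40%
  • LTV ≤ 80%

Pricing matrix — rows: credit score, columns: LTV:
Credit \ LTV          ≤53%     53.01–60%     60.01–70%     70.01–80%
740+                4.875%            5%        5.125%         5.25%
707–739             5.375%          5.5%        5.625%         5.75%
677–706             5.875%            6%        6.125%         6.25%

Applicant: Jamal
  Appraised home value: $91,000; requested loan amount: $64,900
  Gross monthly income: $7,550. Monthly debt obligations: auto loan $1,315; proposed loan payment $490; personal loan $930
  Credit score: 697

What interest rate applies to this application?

Credit score 697 ≥ 677; Total monthly debts = (1,315 + 490 + 930) = 2,735. DTI = 2,735/7,550 = 36.2% ≤ 40%
LTV = 64,900/91,000 = 71.3% ≤ 80%
Credit 697 → row 677–706; LTV 71.3% → column 70.01–80%. Grid cell → 6.25%.

6.25%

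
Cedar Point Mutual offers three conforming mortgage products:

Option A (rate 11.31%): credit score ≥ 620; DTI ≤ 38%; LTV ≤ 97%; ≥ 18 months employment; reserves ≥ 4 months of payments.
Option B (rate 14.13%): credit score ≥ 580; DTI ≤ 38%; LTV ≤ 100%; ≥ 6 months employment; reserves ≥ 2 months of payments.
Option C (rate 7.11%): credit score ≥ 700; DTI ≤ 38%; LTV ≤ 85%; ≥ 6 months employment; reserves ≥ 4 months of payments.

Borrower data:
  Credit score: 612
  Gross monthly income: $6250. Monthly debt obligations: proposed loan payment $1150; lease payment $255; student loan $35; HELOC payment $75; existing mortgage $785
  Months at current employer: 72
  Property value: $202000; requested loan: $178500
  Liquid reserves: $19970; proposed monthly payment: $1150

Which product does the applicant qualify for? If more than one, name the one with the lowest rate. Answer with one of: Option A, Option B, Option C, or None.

Total debts = (1,150 + 255 + 35 + 75 + 785) = 2,300; DTI = 2,300/6,250 = 36.8%.
LTV = 178,500/202,000 = 88.4%.
Reserves = 19,970/1,150 = 17.4 months.
Option A: score 612 < 620; DTI 36.8% ≤ 38%; LTV 88.4% ≤ 97%; employment 72 ≥ 18 mo; reserves 17.4 ≥ 4 mo → does not qualify.
Option B: score 612 ≥ 580; DTI 36.8% ≤ 38%; LTV 88.4% ≤ 100%; employment 72 ≥ 6 mo; reserves 17.4 ≥ 2 mo → qualifies.
Option C: score 612 < 700; DTI 36.8% ≤ 38%; LTV 88.4% > 85%; employment 72 ≥ 6 mo; reserves 17.4 ≥ 4 mo → does not qualify.

Option B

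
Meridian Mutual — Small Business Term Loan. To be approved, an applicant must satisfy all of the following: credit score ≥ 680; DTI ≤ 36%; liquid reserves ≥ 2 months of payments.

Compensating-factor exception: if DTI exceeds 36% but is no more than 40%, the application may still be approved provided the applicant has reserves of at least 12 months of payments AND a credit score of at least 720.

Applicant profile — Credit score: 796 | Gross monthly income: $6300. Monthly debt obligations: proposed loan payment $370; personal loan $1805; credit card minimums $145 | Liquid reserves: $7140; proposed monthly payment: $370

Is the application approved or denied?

Credit score 796 ≥ 680 (meets base)
Total debts = (370 + 1,805 + 145) = 2,320. DTI: 2,320 ÷ 6,300 = 36.8%, over the 36% base limit.
Liquid reserves cover 7,140/370 = 19.3 months — ≥ 2 required
DTI 36.8% is within the 36%–40% exception band; checking compensating factors.
Override check — reserves: 19.3 mo (ok); score: 796 (ok).
Both override conditions satisfied; DTI exception granted.

Approved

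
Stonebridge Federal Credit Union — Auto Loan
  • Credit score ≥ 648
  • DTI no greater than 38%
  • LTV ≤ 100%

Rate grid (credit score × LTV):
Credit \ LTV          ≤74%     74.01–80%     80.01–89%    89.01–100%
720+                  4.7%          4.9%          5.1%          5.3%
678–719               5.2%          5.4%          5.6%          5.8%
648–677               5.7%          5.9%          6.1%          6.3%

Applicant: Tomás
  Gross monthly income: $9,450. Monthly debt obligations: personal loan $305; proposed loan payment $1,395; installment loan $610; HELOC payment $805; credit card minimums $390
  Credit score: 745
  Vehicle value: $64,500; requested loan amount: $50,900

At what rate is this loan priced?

Credit score 745 ≥ 648; Total monthly debts = (305 + 1,395 + 610 + 805 + 390) = 3,505. DTI: 3,505 ÷ 9,450 = 37.1%, within the 38% cap
LTV: 50,900 ÷ 64,500 = 78.9%, within 100% cap
Score 745 is in the 720+ band; LTV 78.9% is in the 74.01–80% band → 4.9%.

4.9%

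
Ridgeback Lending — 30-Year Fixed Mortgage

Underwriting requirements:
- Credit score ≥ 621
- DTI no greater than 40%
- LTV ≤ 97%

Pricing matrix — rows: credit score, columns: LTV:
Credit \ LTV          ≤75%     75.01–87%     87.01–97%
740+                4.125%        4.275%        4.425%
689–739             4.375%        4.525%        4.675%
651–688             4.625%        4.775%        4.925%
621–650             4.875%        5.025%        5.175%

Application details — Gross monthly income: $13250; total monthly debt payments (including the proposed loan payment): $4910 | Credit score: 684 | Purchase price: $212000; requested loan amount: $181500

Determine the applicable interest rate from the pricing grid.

4.775%

Credit score 684 ≥ 621; DTI: 4,910 ÷ 13,250 = 37.1%, within the 40% cap
Loan-to-value = 181,500/212,000 = 85.6% — pass (97% max)
Score 684 is in the 651–688 band; LTV 85.6% is in the 75.01–87% band → 4.775%.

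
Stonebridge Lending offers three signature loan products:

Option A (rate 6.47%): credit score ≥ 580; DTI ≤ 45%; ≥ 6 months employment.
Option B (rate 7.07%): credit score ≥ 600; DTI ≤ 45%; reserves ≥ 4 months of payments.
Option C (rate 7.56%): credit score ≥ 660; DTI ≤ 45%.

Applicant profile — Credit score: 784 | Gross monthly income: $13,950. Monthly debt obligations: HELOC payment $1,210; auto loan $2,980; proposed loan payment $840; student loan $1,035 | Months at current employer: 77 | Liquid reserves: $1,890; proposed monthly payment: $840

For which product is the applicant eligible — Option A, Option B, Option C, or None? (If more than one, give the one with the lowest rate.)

Option A

Total debts = (1,210 + 2,980 + 840 + 1,035) = 6,065; DTI = 6,065/13,950 = 43.5%.
Reserves = 1,890/840 = 2.2 months.
Option A: score 784 ≥ 580; DTI 43.5% ≤ 45%; employment 77 ≥ 6 mo → qualifies.
Option B: score 784 ≥ 600; DTI 43.5% ≤ 45%; reserves 2.2 < 4 mo → does not qualify.
Option C: score 784 ≥ 660; DTI 43.5% ≤ 45% → qualifies.
Qualifying: Option A, Option C. Lowest rate is 6.47% → Option A.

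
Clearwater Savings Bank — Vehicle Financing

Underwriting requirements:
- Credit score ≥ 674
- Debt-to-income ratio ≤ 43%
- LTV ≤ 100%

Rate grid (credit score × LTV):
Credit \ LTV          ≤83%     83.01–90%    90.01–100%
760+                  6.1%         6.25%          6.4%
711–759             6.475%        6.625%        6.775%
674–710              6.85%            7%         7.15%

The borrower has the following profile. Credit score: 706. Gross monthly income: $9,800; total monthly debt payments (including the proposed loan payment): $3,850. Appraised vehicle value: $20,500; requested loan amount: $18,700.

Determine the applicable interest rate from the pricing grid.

7.15%

Credit score 706 ≥ 674; DTI: 3,850 ÷ 9,800 = 39.3%, within the 43% cap
Loan-to-value = 18,700/20,500 = 91.2% — pass (100% max)
Row: 706 falls in 674–710. Column: 91.2% falls in 90.01–100%. Rate = 7.15%.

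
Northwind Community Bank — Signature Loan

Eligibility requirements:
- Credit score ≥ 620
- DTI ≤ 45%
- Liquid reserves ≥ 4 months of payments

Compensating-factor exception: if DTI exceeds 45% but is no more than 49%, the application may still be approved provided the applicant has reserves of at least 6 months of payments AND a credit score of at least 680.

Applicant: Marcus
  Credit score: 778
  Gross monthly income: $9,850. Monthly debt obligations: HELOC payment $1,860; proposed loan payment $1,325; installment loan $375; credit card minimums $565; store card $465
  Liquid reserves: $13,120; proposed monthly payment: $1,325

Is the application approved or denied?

Approved

Credit score 778 ≥ 620 (meets base)
Total debts = (1,860 + 1,325 + 375 + 565 + 465) = 4,590. DTI: 4,590 ÷ 9,850 = 46.6%, over the 45% base limit.
Liquid reserves cover 13,120/1,325 = 9.9 months — ≥ 4 required
DTI 46.6% is within the 45%–49% exception band; checking compensating factors.
Override check — reserves: 9.9 mo (ok); score: 778 (ok).
Both override conditions satisfied; DTI exception granted.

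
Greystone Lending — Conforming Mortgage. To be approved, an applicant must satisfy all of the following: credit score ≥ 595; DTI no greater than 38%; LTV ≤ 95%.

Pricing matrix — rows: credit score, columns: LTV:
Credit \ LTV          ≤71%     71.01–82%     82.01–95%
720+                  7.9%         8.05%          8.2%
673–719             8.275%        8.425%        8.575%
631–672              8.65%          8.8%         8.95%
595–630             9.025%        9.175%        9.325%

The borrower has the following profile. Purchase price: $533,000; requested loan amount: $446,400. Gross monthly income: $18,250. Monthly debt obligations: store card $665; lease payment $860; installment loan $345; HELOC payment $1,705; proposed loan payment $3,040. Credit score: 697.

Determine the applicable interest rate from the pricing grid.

8.575%

Credit score 697 ≥ 595; Total monthly debts = (665 + 860 + 345 + 1,705 + 3,040) = 6,615. DTI: 6,615 ÷ 18,250 = 36.2%, within the 38% cap
Loan-to-value = 446,400/533,000 = 83.8% — pass (95% max)
Row: 697 falls in 673–719. Column: 83.8% falls in 82.01–95%. Rate = 8.575%.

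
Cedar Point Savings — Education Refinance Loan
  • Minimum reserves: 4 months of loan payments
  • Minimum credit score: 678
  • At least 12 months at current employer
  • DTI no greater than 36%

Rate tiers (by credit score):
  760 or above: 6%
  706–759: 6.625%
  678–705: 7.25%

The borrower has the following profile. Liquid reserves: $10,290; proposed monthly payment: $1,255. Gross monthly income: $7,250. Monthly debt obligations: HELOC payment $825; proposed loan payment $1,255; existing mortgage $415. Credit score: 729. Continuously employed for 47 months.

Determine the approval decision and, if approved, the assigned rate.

Approved at 6.625%

Credit score 729 ≥ 678 (meets minimum)
Total monthly debts = (825 + 1,255 + 415) = 2,495. DTI: 2,495 ÷ 7,250 = 34.4%, within the 36% cap
Reserves: 10,290 ÷ 1,255 = 8.2 months (meets 4-month minimum)
Employment 47 ≥ 12 months
All requirements met. Score 729 falls in the 706–759 tier → 6.625%.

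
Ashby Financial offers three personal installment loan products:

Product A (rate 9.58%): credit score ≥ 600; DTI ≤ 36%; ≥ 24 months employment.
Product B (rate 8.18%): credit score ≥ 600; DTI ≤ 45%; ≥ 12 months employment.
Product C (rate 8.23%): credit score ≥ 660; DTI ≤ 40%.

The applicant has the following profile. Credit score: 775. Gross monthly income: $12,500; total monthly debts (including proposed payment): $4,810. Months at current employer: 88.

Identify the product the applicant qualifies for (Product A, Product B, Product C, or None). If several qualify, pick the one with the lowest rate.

Product B

DTI = 4,810/12,500 = 38.5%.
Product A: score 775 ≥ 600; DTI 38.5% > 36%; employment 88 ≥ 24 mo → does not qualify.
Product B: score 775 ≥ 600; DTI 38.5% ≤ 45%; employment 88 ≥ 12 mo → qualifies.
Product C: score 775 ≥ 660; DTI 38.5% ≤ 40% → qualifies.
Qualifying: Product B, Product C. Lowest rate is 8.18% → Product B.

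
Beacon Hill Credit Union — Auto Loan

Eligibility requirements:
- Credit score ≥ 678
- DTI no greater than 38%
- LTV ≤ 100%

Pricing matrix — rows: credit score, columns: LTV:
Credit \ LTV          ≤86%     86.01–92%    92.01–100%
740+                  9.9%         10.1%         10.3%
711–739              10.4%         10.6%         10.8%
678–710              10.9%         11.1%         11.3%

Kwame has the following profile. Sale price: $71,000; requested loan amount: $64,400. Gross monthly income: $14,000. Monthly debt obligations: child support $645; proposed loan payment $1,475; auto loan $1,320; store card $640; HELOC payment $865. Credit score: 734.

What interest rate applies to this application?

10.6%

Credit score 734 ≥ 678; Total monthly debts = (645 + 1,475 + 1,320 + 640 + 865) = 4,945. Debt-to-income = 4,945/14,000 = 35.3% — meets 38% limit
LTV: 64,400 ÷ 71,000 = 90.7%, within 100% cap
Row: 734 falls in 711–739. Column: 90.7% falls in 86.01–92%. Rate = 10.6%.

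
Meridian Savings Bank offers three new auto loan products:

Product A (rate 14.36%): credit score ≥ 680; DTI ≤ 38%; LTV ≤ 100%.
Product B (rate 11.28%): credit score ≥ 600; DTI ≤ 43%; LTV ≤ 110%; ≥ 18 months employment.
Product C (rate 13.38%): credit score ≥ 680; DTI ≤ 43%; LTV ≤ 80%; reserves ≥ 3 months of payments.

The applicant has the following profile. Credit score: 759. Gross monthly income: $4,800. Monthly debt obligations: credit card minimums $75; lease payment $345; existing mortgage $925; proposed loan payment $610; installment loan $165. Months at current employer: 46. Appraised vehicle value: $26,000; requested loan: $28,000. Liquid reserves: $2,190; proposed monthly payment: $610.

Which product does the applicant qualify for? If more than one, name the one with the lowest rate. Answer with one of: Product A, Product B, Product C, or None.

None

Total debts = (75 + 345 + 925 + 610 + 165) = 2,120; DTI = 2,120/4,800 = 44.2%.
LTV = 28,000/26,000 = 107.7%.
Reserves = 2,190/610 = 3.6 months.
Product A: score 759 ≥ 680; DTI 44.2% > 38%; LTV 107.7% > 100% → does not qualify.
Product B: score 759 ≥ 600; DTI 44.2% > 43%; LTV 107.7% ≤ 110%; employment 46 ≥ 18 mo → does not qualify.
Product C: score 759 ≥ 680; DTI 44.2% > 43%; LTV 107.7% > 80%; reserves 3.6 ≥ 3 mo → does not qualify.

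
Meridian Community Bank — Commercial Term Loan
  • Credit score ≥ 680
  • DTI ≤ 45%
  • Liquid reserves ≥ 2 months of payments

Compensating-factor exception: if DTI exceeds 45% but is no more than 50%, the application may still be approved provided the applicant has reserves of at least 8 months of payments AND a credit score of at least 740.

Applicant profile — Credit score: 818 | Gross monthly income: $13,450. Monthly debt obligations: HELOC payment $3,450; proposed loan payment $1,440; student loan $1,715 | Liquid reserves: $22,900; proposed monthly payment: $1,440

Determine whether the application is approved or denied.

Approved

Credit score 818 ≥ 680 (meets base)
Total debts = (3,450 + 1,440 + 1,715) = 6,605. DTI: 6,605 ÷ 13,450 = 49.1%, over the 45% base limit.
Reserves: 22,900 ÷ 1,440 = 15.9 months (meets 2-month minimum)
DTI 49.1% is within the 45%–50% exception band; checking compensating factors.
Reserves 15.9 ≥ 8 months; credit score 818 ≥ 740.
Both override conditions satisfied; DTI exception granted.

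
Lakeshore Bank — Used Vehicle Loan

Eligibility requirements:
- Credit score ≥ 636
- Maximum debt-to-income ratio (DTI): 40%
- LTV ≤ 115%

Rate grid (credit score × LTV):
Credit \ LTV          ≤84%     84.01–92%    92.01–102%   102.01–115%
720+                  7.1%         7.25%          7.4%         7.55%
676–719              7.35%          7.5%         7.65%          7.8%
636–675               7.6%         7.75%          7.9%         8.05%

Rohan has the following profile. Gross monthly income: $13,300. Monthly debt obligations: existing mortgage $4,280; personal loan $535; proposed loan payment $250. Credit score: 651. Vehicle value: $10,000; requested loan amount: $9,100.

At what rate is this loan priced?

7.75%

Credit score 651 ≥ 636; Total monthly debts = (4,280 + 535 + 250) = 5,065. Debt-to-income = 5,065/13,300 = 38.1% — meets 40% limit
LTV = 9,100/10,000 = 91% ≤ 115%
Row: 651 falls in 636–675. Column: 91% falls in 84.01–92%. Rate = 7.75%.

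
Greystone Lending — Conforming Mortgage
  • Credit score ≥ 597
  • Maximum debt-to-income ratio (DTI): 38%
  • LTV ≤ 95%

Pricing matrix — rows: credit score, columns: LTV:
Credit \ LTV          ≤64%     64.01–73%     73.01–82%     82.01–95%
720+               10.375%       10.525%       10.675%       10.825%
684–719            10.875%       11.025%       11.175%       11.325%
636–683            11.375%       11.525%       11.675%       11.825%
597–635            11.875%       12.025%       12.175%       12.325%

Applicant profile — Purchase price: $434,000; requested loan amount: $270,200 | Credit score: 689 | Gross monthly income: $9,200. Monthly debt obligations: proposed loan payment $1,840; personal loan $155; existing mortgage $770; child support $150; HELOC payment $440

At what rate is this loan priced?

Credit score 689 ≥ 597; Total monthly debts = (1,840 + 155 + 770 + 150 + 440) = 3,355. DTI = 3,355/9,200 = 36.5% ≤ 38%
Loan-to-value = 270,200/434,000 = 62.3% — pass (95% max)
Row: 689 falls in 684–719. Column: 62.3% falls in ≤64%. Rate = 10.875%.

10.875%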